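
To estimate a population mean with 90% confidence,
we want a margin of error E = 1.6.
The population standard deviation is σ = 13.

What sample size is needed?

Answer: n = 179

Derivation:
z_0.05 = 1.645
n = (z×σ/E)² = (1.645×13/1.6)²
n = 178.6399
Round up: n = 179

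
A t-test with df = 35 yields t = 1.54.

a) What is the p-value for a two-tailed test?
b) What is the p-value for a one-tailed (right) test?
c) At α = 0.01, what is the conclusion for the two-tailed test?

Answer: a) 0.1326, b) 0.0663, c) fail to reject H₀

Derivation:
Using t-distribution with df = 35:
a) Two-tailed: p = 2×P(T > 1.54) = 0.1326
b) One-tailed: p = P(T > 1.54) = 0.0663
c) 0.1326 ≥ 0.01, fail to reject H₀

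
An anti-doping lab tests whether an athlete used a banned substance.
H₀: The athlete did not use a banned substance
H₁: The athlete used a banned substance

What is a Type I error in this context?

Answer: Falsely accusing a clean athlete of doping

Derivation:
A Type I error (probability α) occurs when we reject a true H₀.
A Type II error (probability β) occurs when we fail to reject a false H₀.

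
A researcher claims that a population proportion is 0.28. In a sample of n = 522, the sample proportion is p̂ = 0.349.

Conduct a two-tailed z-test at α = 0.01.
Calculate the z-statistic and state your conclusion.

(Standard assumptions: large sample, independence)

Answer: z = 3.5111, reject H₀

Derivation:
H₀: p = 0.28, H₁: p ≠ 0.28
Standard error: SE = √(p₀(1-p₀)/n) = √(0.28×0.72/522) = 0.019652
z-statistic: z = (p̂ - p₀)/SE = (0.349 - 0.28)/0.019652 = 3.5111
Critical value: z_0.005 = ±2.576
p-value = 0.0004
Decision: reject H₀ at α = 0.01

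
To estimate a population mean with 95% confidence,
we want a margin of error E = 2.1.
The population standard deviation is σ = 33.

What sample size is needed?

z_0.025 = 1.960
n = (z×σ/E)² = (1.960×33/2.1)²
n = 948.6400
Round up: n = 949

Answer: n = 949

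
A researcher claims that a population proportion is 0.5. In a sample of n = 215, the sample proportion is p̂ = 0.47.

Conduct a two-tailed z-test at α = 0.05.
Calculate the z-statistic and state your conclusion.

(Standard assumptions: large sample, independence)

H₀: p = 0.5, H₁: p ≠ 0.5
Standard error: SE = √(p₀(1-p₀)/n) = √(0.5×0.5/215) = 0.034100
z-statistic: z = (p̂ - p₀)/SE = (0.47 - 0.5)/0.034100 = -0.8798
Critical value: z_0.025 = ±1.960
p-value = 0.3790
Decision: fail to reject H₀ at α = 0.05

Answer: z = -0.8798, fail to reject H₀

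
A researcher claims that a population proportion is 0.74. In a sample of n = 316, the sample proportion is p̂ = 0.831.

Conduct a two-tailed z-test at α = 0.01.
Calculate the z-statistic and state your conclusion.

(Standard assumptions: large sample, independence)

Answer: z = 3.6879, reject H₀

Derivation:
H₀: p = 0.74, H₁: p ≠ 0.74
Standard error: SE = √(p₀(1-p₀)/n) = √(0.74×0.26/316) = 0.024675
z-statistic: z = (p̂ - p₀)/SE = (0.831 - 0.74)/0.024675 = 3.6879
Critical value: z_0.005 = ±2.576
p-value = 0.0002
Decision: reject H₀ at α = 0.01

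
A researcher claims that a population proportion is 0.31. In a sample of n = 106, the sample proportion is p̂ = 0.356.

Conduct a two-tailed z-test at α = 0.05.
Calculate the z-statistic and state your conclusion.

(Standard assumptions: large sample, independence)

Answer: z = 1.0240, fail to reject H₀

Derivation:
H₀: p = 0.31, H₁: p ≠ 0.31
Standard error: SE = √(p₀(1-p₀)/n) = √(0.31×0.69/106) = 0.044921
z-statistic: z = (p̂ - p₀)/SE = (0.356 - 0.31)/0.044921 = 1.0240
Critical value: z_0.025 = ±1.960
p-value = 0.3058
Decision: fail to reject H₀ at α = 0.05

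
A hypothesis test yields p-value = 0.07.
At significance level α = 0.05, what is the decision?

Compare p-value to α:
0.07 ≥ 0.05
Decision: fail to reject H₀

Answer: fail to reject H₀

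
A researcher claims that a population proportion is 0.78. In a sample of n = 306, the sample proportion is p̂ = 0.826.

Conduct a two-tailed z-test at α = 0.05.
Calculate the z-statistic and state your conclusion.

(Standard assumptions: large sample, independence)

H₀: p = 0.78, H₁: p ≠ 0.78
Standard error: SE = √(p₀(1-p₀)/n) = √(0.78×0.22/306) = 0.023681
z-statistic: z = (p̂ - p₀)/SE = (0.826 - 0.78)/0.023681 = 1.9425
Critical value: z_0.025 = ±1.960
p-value = 0.0521
Decision: fail to reject H₀ at α = 0.05

Answer: z = 1.9425, fail to reject H₀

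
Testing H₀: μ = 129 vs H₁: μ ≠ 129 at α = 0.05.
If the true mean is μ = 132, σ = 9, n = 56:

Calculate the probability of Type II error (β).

SE = σ/√n = 9/√56 = 1.2027
Critical values: μ₀ ± z_0.025×SE = 129 ± 1.960×1.2027
Acceptance region: (126.6427, 131.3573)
Under H₁ (μ = 132): z_high = (131.3573 - 132)/1.2027 = -0.5344, z_low = (126.6427 - 132)/1.2027 = -4.4544
β = P(not reject | H₁) = Φ(-0.5344) - Φ(-4.4544) ≈ 0.2965

Answer: β ≈ 0.2965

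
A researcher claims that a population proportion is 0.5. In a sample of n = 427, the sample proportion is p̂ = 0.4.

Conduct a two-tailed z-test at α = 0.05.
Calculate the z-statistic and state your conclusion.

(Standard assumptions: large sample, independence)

Answer: z = -4.1327, reject H₀

Derivation:
H₀: p = 0.5, H₁: p ≠ 0.5
Standard error: SE = √(p₀(1-p₀)/n) = √(0.5×0.5/427) = 0.024197
z-statistic: z = (p̂ - p₀)/SE = (0.4 - 0.5)/0.024197 = -4.1327
Critical value: z_0.025 = ±1.960
p-value < 0.0001
Decision: reject H₀ at α = 0.05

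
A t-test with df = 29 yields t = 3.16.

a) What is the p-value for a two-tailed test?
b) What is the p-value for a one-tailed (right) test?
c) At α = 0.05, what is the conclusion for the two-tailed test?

Using t-distribution with df = 29:
a) Two-tailed: p = 2×P(T > 3.16) = 0.0037
b) One-tailed: p = P(T > 3.16) = 0.0018
c) 0.0037 < 0.05, reject H₀

Answer: a) 0.0037, b) 0.0018, c) reject H₀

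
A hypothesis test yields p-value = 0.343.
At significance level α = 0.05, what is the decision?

Compare p-value to α:
0.343 ≥ 0.05
Decision: fail to reject H₀

Answer: fail to reject H₀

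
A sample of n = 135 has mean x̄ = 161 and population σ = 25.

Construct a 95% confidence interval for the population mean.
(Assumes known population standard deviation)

Confidence level: 95%, α = 0.05
z_0.025 = 1.960
SE = σ/√n = 25/√135 = 2.1517
Margin of error = 1.960 × 2.1517 = 4.2173
CI: x̄ ± margin = 161 ± 4.2173
CI: (156.7827, 165.2173)

Answer: (156.7827, 165.2173)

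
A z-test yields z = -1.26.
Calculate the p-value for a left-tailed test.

For z = -1.26:
p = P(Z < -1.26) = Φ(-1.26) = 0.1038

Answer: p-value ≈ 0.1038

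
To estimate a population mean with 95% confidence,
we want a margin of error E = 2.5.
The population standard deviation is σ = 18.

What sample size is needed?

Answer: n = 200

Derivation:
z_0.025 = 1.960
n = (z×σ/E)² = (1.960×18/2.5)²
n = 199.1485
Round up: n = 200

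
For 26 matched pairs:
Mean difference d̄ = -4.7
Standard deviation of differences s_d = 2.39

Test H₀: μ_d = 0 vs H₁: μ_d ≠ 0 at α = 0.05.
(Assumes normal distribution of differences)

df = n - 1 = 25
SE = s_d/√n = 2.39/√26 = 0.4687
t = d̄/SE = -4.7/0.4687 = -10.0277
Critical value: t_{0.025,25} = ±2.060
p-value < 0.0001
Decision: reject H₀

Answer: t = -10.0277, reject H₀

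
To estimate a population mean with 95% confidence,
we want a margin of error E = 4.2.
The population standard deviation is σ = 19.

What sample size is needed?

z_0.025 = 1.960
n = (z×σ/E)² = (1.960×19/4.2)²
n = 78.6178
Round up: n = 79

Answer: n = 79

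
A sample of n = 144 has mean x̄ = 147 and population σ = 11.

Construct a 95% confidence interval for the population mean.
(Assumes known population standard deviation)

Confidence level: 95%, α = 0.05
z_0.025 = 1.960
SE = σ/√n = 11/√144 = 0.9167
Margin of error = 1.960 × 0.9167 = 1.7967
CI: x̄ ± margin = 147 ± 1.7967
CI: (145.2033, 148.7967)

Answer: (145.2033, 148.7967)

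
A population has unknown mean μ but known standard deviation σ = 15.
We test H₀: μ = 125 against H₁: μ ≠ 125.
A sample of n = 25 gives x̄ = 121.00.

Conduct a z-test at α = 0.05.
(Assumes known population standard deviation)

Standard error: SE = σ/√n = 15/√25 = 3.0000
z-statistic: z = (x̄ - μ₀)/SE = (121.00 - 125)/3.0000 = -1.3333
Critical value: ±1.960
p-value = 0.1824
Decision: fail to reject H₀

Answer: z = -1.3333, fail to reject H₀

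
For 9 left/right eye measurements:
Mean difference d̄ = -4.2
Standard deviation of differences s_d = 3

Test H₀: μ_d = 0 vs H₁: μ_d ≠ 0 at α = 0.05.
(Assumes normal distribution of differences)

Answer: t = -4.2000, reject H₀

Derivation:
df = n - 1 = 8
SE = s_d/√n = 3/√9 = 1.0000
t = d̄/SE = -4.2/1.0000 = -4.2000
Critical value: t_{0.025,8} = ±2.306
p-value ≈ 0.0030
Decision: reject H₀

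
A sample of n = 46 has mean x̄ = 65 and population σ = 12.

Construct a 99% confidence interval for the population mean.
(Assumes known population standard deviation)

Answer: (60.4423, 69.5577)

Derivation:
Confidence level: 99%, α = 0.01
z_0.005 = 2.576
SE = σ/√n = 12/√46 = 1.7693
Margin of error = 2.576 × 1.7693 = 4.5577
CI: x̄ ± margin = 65 ± 4.5577
CI: (60.4423, 69.5577)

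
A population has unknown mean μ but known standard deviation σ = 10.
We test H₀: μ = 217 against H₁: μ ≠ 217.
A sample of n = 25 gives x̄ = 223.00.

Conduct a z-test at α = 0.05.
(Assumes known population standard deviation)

Standard error: SE = σ/√n = 10/√25 = 2.0000
z-statistic: z = (x̄ - μ₀)/SE = (223.00 - 217)/2.0000 = 3.0000
Critical value: ±1.960
p-value = 0.0027
Decision: reject H₀

Answer: z = 3.0000, reject H₀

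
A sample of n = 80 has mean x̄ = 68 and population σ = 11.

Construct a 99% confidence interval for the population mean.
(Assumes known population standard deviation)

Answer: (64.8320, 71.1680)

Derivation:
Confidence level: 99%, α = 0.01
z_0.005 = 2.576
SE = σ/√n = 11/√80 = 1.2298
Margin of error = 2.576 × 1.2298 = 3.1680
CI: x̄ ± margin = 68 ± 3.1680
CI: (64.8320, 71.1680)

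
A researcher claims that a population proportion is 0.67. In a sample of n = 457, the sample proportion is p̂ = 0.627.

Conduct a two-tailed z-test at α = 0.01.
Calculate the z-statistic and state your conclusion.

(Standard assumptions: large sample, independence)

H₀: p = 0.67, H₁: p ≠ 0.67
Standard error: SE = √(p₀(1-p₀)/n) = √(0.67×0.33/457) = 0.021996
z-statistic: z = (p̂ - p₀)/SE = (0.627 - 0.67)/0.021996 = -1.9549
Critical value: z_0.005 = ±2.576
p-value = 0.0506
Decision: fail to reject H₀ at α = 0.01

Answer: z = -1.9549, fail to reject H₀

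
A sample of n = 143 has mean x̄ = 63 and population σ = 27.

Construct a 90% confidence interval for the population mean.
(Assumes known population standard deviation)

Answer: (59.2858, 66.7142)

Derivation:
Confidence level: 90%, α = 0.1
z_0.05 = 1.645
SE = σ/√n = 27/√143 = 2.2579
Margin of error = 1.645 × 2.2579 = 3.7142
CI: x̄ ± margin = 63 ± 3.7142
CI: (59.2858, 66.7142)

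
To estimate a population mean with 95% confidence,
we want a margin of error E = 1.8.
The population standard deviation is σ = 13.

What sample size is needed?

Answer: n = 201

Derivation:
z_0.025 = 1.960
n = (z×σ/E)² = (1.960×13/1.8)²
n = 200.3798
Round up: n = 201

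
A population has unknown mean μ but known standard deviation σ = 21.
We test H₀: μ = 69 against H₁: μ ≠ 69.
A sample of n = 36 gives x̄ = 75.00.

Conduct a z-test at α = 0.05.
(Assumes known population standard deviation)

Answer: z = 1.7143, fail to reject H₀

Derivation:
Standard error: SE = σ/√n = 21/√36 = 3.5000
z-statistic: z = (x̄ - μ₀)/SE = (75.00 - 69)/3.5000 = 1.7143
Critical value: ±1.960
p-value = 0.0865
Decision: fail to reject H₀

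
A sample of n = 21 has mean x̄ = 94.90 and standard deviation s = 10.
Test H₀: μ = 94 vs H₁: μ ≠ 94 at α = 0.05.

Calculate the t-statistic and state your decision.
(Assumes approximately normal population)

Answer: t = 0.4124, fail to reject H₀

Derivation:
df = n - 1 = 20
SE = s/√n = 10/√21 = 2.1822
t = (x̄ - μ₀)/SE = (94.90 - 94)/2.1822 = 0.4124
Critical value: t_{0.025,20} = ±2.086
p-value ≈ 0.6844
Decision: fail to reject H₀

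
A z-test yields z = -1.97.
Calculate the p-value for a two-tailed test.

For z = -1.97:
p = 2×P(Z > |-1.97|) = 2×(1 - Φ(1.97)) = 0.0488

Answer: p-value ≈ 0.0488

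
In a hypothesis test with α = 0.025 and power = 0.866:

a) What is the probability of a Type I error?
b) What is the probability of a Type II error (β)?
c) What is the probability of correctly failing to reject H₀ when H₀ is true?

Answer: a) 0.025, b) 0.134, c) 0.975

Derivation:
a) Type I error probability = α = 0.025
b) Power = P(reject H₀ | H₁ true) = 1 - β = 0.866, so Type II error probability = β = 1 - Power = 0.134
c) P(fail to reject H₀ | H₀ true) = 1 - α = 0.975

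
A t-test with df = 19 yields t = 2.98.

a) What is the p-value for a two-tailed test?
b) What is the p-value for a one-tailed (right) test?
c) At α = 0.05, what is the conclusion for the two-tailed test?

Using t-distribution with df = 19:
a) Two-tailed: p = 2×P(T > 2.98) = 0.0077
b) One-tailed: p = P(T > 2.98) = 0.0038
c) 0.0077 < 0.05, reject H₀

Answer: a) 0.0077, b) 0.0038, c) reject H₀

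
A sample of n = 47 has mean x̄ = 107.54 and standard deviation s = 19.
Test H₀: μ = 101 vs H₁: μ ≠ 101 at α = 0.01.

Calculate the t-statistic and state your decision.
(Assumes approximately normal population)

df = n - 1 = 46
SE = s/√n = 19/√47 = 2.7714
t = (x̄ - μ₀)/SE = (107.54 - 101)/2.7714 = 2.3598
Critical value: t_{0.005,46} = ±2.687
p-value ≈ 0.0226
Decision: fail to reject H₀

Answer: t = 2.3598, fail to reject H₀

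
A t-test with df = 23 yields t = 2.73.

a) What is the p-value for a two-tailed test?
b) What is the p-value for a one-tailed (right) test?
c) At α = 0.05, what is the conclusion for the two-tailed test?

Answer: a) 0.0119, b) 0.0060, c) reject H₀

Derivation:
Using t-distribution with df = 23:
a) Two-tailed: p = 2×P(T > 2.73) = 0.0119
b) One-tailed: p = P(T > 2.73) = 0.0060
c) 0.0119 < 0.05, reject H₀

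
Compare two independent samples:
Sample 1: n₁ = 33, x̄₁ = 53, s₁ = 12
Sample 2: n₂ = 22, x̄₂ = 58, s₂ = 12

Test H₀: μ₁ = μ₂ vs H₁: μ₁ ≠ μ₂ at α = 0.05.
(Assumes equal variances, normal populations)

Answer: t = -1.5138, fail to reject H₀

Derivation:
Pooled variance: s²_p = [32×12² + 21×12²]/(53) = 144.0000
s_p = 12.0000
SE = s_p×√(1/n₁ + 1/n₂) = 12.0000×√(1/33 + 1/22) = 3.3029
t = (x̄₁ - x̄₂)/SE = (53 - 58)/3.3029 = -1.5138
df = 53, t-critical = ±2.006
Decision: fail to reject H₀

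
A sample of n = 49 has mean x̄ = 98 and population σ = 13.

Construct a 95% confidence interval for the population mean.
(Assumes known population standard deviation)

Answer: (94.3601, 101.6399)

Derivation:
Confidence level: 95%, α = 0.05
z_0.025 = 1.960
SE = σ/√n = 13/√49 = 1.8571
Margin of error = 1.960 × 1.8571 = 3.6399
CI: x̄ ± margin = 98 ± 3.6399
CI: (94.3601, 101.6399)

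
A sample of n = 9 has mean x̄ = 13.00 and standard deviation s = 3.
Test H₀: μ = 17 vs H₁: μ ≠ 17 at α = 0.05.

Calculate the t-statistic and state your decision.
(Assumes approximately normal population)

df = n - 1 = 8
SE = s/√n = 3/√9 = 1.0000
t = (x̄ - μ₀)/SE = (13.00 - 17)/1.0000 = -4.0000
Critical value: t_{0.025,8} = ±2.306
p-value ≈ 0.0039
Decision: reject H₀

Answer: t = -4.0000, reject H₀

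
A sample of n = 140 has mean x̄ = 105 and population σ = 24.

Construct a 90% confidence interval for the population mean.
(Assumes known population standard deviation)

Answer: (101.6633, 108.3367)

Derivation:
Confidence level: 90%, α = 0.1
z_0.05 = 1.645
SE = σ/√n = 24/√140 = 2.0284
Margin of error = 1.645 × 2.0284 = 3.3367
CI: x̄ ± margin = 105 ± 3.3367
CI: (101.6633, 108.3367)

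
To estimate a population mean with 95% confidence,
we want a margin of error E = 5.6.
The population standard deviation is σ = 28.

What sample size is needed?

z_0.025 = 1.960
n = (z×σ/E)² = (1.960×28/5.6)²
n = 96.0400
Round up: n = 97

Answer: n = 97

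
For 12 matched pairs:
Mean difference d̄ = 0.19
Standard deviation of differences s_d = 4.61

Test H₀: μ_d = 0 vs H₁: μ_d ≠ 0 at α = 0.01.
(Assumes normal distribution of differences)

Answer: t = 0.1428, fail to reject H₀

Derivation:
df = n - 1 = 11
SE = s_d/√n = 4.61/√12 = 1.3308
t = d̄/SE = 0.19/1.3308 = 0.1428
Critical value: t_{0.005,11} = ±3.106
p-value ≈ 0.8890
Decision: fail to reject H₀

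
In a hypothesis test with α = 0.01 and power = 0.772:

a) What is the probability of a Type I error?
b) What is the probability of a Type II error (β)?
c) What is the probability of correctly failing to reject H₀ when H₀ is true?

Answer: a) 0.01, b) 0.228, c) 0.99

Derivation:
a) Type I error probability = α = 0.01
b) Power = P(reject H₀ | H₁ true) = 1 - β = 0.772, so Type II error probability = β = 1 - Power = 0.228
c) P(fail to reject H₀ | H₀ true) = 1 - α = 0.99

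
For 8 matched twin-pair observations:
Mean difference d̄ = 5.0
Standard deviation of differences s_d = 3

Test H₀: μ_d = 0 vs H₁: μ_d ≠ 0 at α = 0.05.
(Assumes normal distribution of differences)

Answer: t = 4.7139, reject H₀

Derivation:
df = n - 1 = 7
SE = s_d/√n = 3/√8 = 1.0607
t = d̄/SE = 5.0/1.0607 = 4.7139
Critical value: t_{0.025,7} = ±2.365
p-value ≈ 0.0022
Decision: reject H₀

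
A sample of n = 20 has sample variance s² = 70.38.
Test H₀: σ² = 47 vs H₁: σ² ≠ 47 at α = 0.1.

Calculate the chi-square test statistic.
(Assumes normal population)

Answer: χ² = 28.4515, fail to reject H₀

Derivation:
df = n - 1 = 19
χ² = (n-1)s²/σ₀² = 19×70.38/47 = 28.4515
Critical values: χ²_{0.95,19} = 10.117, χ²_{0.05,19} = 30.144
Rejection region: χ² < 10.117 or χ² > 30.144
Decision: fail to reject H₀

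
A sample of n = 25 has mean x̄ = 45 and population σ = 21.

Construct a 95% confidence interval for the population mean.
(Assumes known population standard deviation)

Confidence level: 95%, α = 0.05
z_0.025 = 1.960
SE = σ/√n = 21/√25 = 4.2000
Margin of error = 1.960 × 4.2000 = 8.2320
CI: x̄ ± margin = 45 ± 8.2320
CI: (36.7680, 53.2320)

Answer: (36.7680, 53.2320)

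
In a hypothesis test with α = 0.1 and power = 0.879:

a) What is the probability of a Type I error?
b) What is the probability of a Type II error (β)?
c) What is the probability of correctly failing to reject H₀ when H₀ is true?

a) Type I error probability = α = 0.1
b) Power = P(reject H₀ | H₁ true) = 1 - β = 0.879, so Type II error probability = β = 1 - Power = 0.121
c) P(fail to reject H₀ | H₀ true) = 1 - α = 0.9

Answer: a) 0.1, b) 0.121, c) 0.9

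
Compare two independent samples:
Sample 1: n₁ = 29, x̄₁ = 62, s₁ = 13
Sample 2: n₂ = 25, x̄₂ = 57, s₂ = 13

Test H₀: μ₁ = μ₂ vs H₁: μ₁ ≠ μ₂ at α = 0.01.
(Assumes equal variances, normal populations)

Pooled variance: s²_p = [28×13² + 24×13²]/(52) = 169.0000
s_p = 13.0000
SE = s_p×√(1/n₁ + 1/n₂) = 13.0000×√(1/29 + 1/25) = 3.5479
t = (x̄₁ - x̄₂)/SE = (62 - 57)/3.5479 = 1.4093
df = 52, t-critical = ±2.674
Decision: fail to reject H₀

Answer: t = 1.4093, fail to reject H₀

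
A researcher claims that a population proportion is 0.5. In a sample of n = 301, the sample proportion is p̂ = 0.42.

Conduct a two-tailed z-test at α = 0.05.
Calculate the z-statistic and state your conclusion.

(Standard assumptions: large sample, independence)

H₀: p = 0.5, H₁: p ≠ 0.5
Standard error: SE = √(p₀(1-p₀)/n) = √(0.5×0.5/301) = 0.028820
z-statistic: z = (p̂ - p₀)/SE = (0.42 - 0.5)/0.028820 = -2.7759
Critical value: z_0.025 = ±1.960
p-value = 0.0055
Decision: reject H₀ at α = 0.05

Answer: z = -2.7759, reject H₀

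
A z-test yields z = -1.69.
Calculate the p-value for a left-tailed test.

Answer: p-value ≈ 0.0455

Derivation:
For z = -1.69:
p = P(Z < -1.69) = Φ(-1.69) = 0.0455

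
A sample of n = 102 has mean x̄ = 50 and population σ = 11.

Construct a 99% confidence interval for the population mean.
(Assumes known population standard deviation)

Confidence level: 99%, α = 0.01
z_0.005 = 2.576
SE = σ/√n = 11/√102 = 1.0892
Margin of error = 2.576 × 1.0892 = 2.8058
CI: x̄ ± margin = 50 ± 2.8058
CI: (47.1942, 52.8058)

Answer: (47.1942, 52.8058)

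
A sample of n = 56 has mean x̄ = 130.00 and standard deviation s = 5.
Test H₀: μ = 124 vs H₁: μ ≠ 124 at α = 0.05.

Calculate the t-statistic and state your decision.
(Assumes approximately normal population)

Answer: t = 8.9793, reject H₀

Derivation:
df = n - 1 = 55
SE = s/√n = 5/√56 = 0.6682
t = (x̄ - μ₀)/SE = (130.00 - 124)/0.6682 = 8.9793
Critical value: t_{0.025,55} = ±2.004
p-value < 0.0001
Decision: reject H₀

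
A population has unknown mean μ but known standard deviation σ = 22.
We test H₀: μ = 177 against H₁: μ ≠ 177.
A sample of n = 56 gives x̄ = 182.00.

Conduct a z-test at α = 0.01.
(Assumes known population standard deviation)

Answer: z = 1.7007, fail to reject H₀

Derivation:
Standard error: SE = σ/√n = 22/√56 = 2.9399
z-statistic: z = (x̄ - μ₀)/SE = (182.00 - 177)/2.9399 = 1.7007
Critical value: ±2.576
p-value = 0.0890
Decision: fail to reject H₀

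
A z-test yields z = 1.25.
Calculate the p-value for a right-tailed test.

Answer: p-value ≈ 0.1056

Derivation:
For z = 1.25:
p = P(Z > 1.25) = 1 - Φ(1.25) = 0.1056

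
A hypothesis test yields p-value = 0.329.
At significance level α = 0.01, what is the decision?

Compare p-value to α:
0.329 ≥ 0.01
Decision: fail to reject H₀

Answer: fail to reject H₀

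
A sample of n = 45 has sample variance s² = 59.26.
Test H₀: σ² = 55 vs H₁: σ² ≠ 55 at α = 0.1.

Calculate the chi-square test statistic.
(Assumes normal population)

Answer: χ² = 47.4080, fail to reject H₀

Derivation:
df = n - 1 = 44
χ² = (n-1)s²/σ₀² = 44×59.26/55 = 47.4080
Critical values: χ²_{0.95,44} = 29.787, χ²_{0.05,44} = 60.481
Rejection region: χ² < 29.787 or χ² > 60.481
Decision: fail to reject H₀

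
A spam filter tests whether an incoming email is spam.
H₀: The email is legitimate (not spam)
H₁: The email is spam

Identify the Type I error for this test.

Answer: Marking a legitimate email as spam

Derivation:
A Type I error (probability α) occurs when we reject a true H₀.
A Type II error (probability β) occurs when we fail to reject a false H₀.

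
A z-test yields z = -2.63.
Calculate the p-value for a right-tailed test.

For z = -2.63:
p = P(Z > -2.63) = 1 - Φ(-2.63) = 0.9957

Answer: p-value ≈ 0.9957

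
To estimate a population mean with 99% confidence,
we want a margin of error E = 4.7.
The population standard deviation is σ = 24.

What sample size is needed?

z_0.005 = 2.576
n = (z×σ/E)² = (2.576×24/4.7)²
n = 173.0288
Round up: n = 174

Answer: n = 174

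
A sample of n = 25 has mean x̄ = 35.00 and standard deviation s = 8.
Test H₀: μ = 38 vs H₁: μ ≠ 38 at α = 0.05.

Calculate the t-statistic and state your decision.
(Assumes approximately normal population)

df = n - 1 = 24
SE = s/√n = 8/√25 = 1.6000
t = (x̄ - μ₀)/SE = (35.00 - 38)/1.6000 = -1.8750
Critical value: t_{0.025,24} = ±2.064
p-value ≈ 0.0730
Decision: fail to reject H₀

Answer: t = -1.8750, fail to reject H₀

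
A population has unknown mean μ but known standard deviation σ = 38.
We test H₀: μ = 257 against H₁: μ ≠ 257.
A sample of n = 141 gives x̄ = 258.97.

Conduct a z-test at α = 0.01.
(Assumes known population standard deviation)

Answer: z = 0.6156, fail to reject H₀

Derivation:
Standard error: SE = σ/√n = 38/√141 = 3.2002
z-statistic: z = (x̄ - μ₀)/SE = (258.97 - 257)/3.2002 = 0.6156
Critical value: ±2.576
p-value = 0.5382
Decision: fail to reject H₀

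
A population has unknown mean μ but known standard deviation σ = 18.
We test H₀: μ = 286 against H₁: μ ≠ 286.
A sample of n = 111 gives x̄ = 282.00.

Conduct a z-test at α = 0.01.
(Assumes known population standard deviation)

Answer: z = -2.3412, fail to reject H₀

Derivation:
Standard error: SE = σ/√n = 18/√111 = 1.7085
z-statistic: z = (x̄ - μ₀)/SE = (282.00 - 286)/1.7085 = -2.3412
Critical value: ±2.576
p-value = 0.0192
Decision: fail to reject H₀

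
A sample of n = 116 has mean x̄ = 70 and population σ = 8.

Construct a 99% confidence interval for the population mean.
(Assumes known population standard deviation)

Answer: (68.0865, 71.9135)

Derivation:
Confidence level: 99%, α = 0.01
z_0.005 = 2.576
SE = σ/√n = 8/√116 = 0.7428
Margin of error = 2.576 × 0.7428 = 1.9135
CI: x̄ ± margin = 70 ± 1.9135
CI: (68.0865, 71.9135)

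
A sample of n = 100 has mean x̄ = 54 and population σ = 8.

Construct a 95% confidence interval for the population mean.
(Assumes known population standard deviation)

Answer: (52.4320, 55.5680)

Derivation:
Confidence level: 95%, α = 0.05
z_0.025 = 1.960
SE = σ/√n = 8/√100 = 0.8000
Margin of error = 1.960 × 0.8000 = 1.5680
CI: x̄ ± margin = 54 ± 1.5680
CI: (52.4320, 55.5680)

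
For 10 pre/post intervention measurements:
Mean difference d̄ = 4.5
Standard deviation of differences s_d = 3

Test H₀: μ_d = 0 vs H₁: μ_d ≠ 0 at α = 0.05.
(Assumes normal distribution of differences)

Answer: t = 4.7433, reject H₀

Derivation:
df = n - 1 = 9
SE = s_d/√n = 3/√10 = 0.9487
t = d̄/SE = 4.5/0.9487 = 4.7433
Critical value: t_{0.025,9} = ±2.262
p-value ≈ 0.0011
Decision: reject H₀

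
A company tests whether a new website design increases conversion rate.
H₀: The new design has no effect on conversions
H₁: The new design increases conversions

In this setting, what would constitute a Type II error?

A Type I error (probability α) occurs when we reject a true H₀.
A Type II error (probability β) occurs when we fail to reject a false H₀.

Answer: Keeping the old design when the new one would have increased conversions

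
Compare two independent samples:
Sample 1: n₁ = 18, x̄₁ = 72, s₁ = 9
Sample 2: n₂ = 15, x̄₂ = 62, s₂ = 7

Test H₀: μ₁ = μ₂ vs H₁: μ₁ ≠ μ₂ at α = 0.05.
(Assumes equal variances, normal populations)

Pooled variance: s²_p = [17×9² + 14×7²]/(31) = 66.5484
s_p = 8.1577
SE = s_p×√(1/n₁ + 1/n₂) = 8.1577×√(1/18 + 1/15) = 2.8520
t = (x̄₁ - x̄₂)/SE = (72 - 62)/2.8520 = 3.5063
df = 31, t-critical = ±2.040
Decision: reject H₀

Answer: t = 3.5063, reject H₀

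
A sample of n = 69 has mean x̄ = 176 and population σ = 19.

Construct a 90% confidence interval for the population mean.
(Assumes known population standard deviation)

Confidence level: 90%, α = 0.1
z_0.05 = 1.645
SE = σ/√n = 19/√69 = 2.2873
Margin of error = 1.645 × 2.2873 = 3.7626
CI: x̄ ± margin = 176 ± 3.7626
CI: (172.2374, 179.7626)

Answer: (172.2374, 179.7626)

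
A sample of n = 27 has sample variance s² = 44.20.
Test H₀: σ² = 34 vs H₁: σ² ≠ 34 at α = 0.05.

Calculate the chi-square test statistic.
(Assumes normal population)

df = n - 1 = 26
χ² = (n-1)s²/σ₀² = 26×44.20/34 = 33.8000
Critical values: χ²_{0.975,26} = 13.844, χ²_{0.025,26} = 41.923
Rejection region: χ² < 13.844 or χ² > 41.923
Decision: fail to reject H₀

Answer: χ² = 33.8000, fail to reject H₀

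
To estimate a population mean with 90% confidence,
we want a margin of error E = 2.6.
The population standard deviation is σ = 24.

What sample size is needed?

z_0.05 = 1.645
n = (z×σ/E)² = (1.645×24/2.6)²
n = 230.5725
Round up: n = 231

Answer: n = 231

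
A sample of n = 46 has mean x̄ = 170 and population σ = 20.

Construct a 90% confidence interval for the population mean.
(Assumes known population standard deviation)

Confidence level: 90%, α = 0.1
z_0.05 = 1.645
SE = σ/√n = 20/√46 = 2.9488
Margin of error = 1.645 × 2.9488 = 4.8508
CI: x̄ ± margin = 170 ± 4.8508
CI: (165.1492, 174.8508)

Answer: (165.1492, 174.8508)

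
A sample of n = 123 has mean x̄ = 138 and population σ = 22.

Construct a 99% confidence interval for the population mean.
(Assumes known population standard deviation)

Confidence level: 99%, α = 0.01
z_0.005 = 2.576
SE = σ/√n = 22/√123 = 1.9837
Margin of error = 2.576 × 1.9837 = 5.1100
CI: x̄ ± margin = 138 ± 5.1100
CI: (132.8900, 143.1100)

Answer: (132.8900, 143.1100)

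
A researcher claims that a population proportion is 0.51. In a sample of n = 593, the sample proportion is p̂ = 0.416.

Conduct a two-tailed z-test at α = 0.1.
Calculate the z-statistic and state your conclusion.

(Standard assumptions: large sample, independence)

Answer: z = -4.5791, reject H₀

Derivation:
H₀: p = 0.51, H₁: p ≠ 0.51
Standard error: SE = √(p₀(1-p₀)/n) = √(0.51×0.49/593) = 0.020528
z-statistic: z = (p̂ - p₀)/SE = (0.416 - 0.51)/0.020528 = -4.5791
Critical value: z_0.05 = ±1.645
p-value < 0.0001
Decision: reject H₀ at α = 0.1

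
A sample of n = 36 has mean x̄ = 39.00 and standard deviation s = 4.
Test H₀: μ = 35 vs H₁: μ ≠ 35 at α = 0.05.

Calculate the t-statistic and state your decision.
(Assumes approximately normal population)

Answer: t = 5.9997, reject H₀

Derivation:
df = n - 1 = 35
SE = s/√n = 4/√36 = 0.6667
t = (x̄ - μ₀)/SE = (39.00 - 35)/0.6667 = 5.9997
Critical value: t_{0.025,35} = ±2.030
p-value < 0.0001
Decision: reject H₀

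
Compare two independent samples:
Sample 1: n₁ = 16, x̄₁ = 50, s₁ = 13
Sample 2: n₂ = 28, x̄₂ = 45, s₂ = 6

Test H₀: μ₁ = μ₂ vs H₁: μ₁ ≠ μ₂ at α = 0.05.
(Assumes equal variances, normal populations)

Pooled variance: s²_p = [15×13² + 27×6²]/(42) = 83.5000
s_p = 9.1378
SE = s_p×√(1/n₁ + 1/n₂) = 9.1378×√(1/16 + 1/28) = 2.8637
t = (x̄₁ - x̄₂)/SE = (50 - 45)/2.8637 = 1.7460
df = 42, t-critical = ±2.018
Decision: fail to reject H₀

Answer: t = 1.7460, fail to reject H₀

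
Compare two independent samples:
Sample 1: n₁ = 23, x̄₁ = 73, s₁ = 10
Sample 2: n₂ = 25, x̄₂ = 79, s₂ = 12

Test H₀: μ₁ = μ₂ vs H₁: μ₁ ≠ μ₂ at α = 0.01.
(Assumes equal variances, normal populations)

Answer: t = -1.8728, fail to reject H₀

Derivation:
Pooled variance: s²_p = [22×10² + 24×12²]/(46) = 122.9565
s_p = 11.0886
SE = s_p×√(1/n₁ + 1/n₂) = 11.0886×√(1/23 + 1/25) = 3.2038
t = (x̄₁ - x̄₂)/SE = (73 - 79)/3.2038 = -1.8728
df = 46, t-critical = ±2.687
Decision: fail to reject H₀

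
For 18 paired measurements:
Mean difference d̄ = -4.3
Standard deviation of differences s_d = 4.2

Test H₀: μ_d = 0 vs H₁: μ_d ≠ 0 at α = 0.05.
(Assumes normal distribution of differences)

df = n - 1 = 17
SE = s_d/√n = 4.2/√18 = 0.9899
t = d̄/SE = -4.3/0.9899 = -4.3439
Critical value: t_{0.025,17} = ±2.110
p-value ≈ 0.0004
Decision: reject H₀

Answer: t = -4.3439, reject H₀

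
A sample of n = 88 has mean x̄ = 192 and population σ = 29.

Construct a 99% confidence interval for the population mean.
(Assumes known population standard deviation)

Confidence level: 99%, α = 0.01
z_0.005 = 2.576
SE = σ/√n = 29/√88 = 3.0914
Margin of error = 2.576 × 3.0914 = 7.9634
CI: x̄ ± margin = 192 ± 7.9634
CI: (184.0366, 199.9634)

Answer: (184.0366, 199.9634)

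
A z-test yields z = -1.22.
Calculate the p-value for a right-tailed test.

Answer: p-value ≈ 0.8888

Derivation:
For z = -1.22:
p = P(Z > -1.22) = 1 - Φ(-1.22) = 0.8888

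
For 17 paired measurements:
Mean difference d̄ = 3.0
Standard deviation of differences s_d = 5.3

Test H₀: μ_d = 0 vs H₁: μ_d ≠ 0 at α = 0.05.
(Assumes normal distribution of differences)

Answer: t = 2.3339, reject H₀

Derivation:
df = n - 1 = 16
SE = s_d/√n = 5.3/√17 = 1.2854
t = d̄/SE = 3.0/1.2854 = 2.3339
Critical value: t_{0.025,16} = ±2.120
p-value ≈ 0.0330
Decision: reject H₀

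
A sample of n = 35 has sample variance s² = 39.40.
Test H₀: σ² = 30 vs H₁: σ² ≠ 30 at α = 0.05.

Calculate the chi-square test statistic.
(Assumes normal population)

df = n - 1 = 34
χ² = (n-1)s²/σ₀² = 34×39.40/30 = 44.6533
Critical values: χ²_{0.975,34} = 19.806, χ²_{0.025,34} = 51.966
Rejection region: χ² < 19.806 or χ² > 51.966
Decision: fail to reject H₀

Answer: χ² = 44.6533, fail to reject H₀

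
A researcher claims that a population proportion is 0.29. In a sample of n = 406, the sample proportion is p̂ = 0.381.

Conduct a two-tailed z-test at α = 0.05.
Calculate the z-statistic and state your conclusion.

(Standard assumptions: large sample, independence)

Answer: z = 4.0409, reject H₀

Derivation:
H₀: p = 0.29, H₁: p ≠ 0.29
Standard error: SE = √(p₀(1-p₀)/n) = √(0.29×0.71/406) = 0.022520
z-statistic: z = (p̂ - p₀)/SE = (0.381 - 0.29)/0.022520 = 4.0409
Critical value: z_0.025 = ±1.960
p-value = 0.0001
Decision: reject H₀ at α = 0.05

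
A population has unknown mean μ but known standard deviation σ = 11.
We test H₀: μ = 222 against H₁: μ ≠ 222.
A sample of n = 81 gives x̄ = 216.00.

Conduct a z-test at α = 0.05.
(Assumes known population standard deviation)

Standard error: SE = σ/√n = 11/√81 = 1.2222
z-statistic: z = (x̄ - μ₀)/SE = (216.00 - 222)/1.2222 = -4.9092
Critical value: ±1.960
p-value < 0.0001
Decision: reject H₀

Answer: z = -4.9092, reject H₀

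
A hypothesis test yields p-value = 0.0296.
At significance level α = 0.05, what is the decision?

Compare p-value to α:
0.0296 < 0.05
Decision: reject H₀

Answer: reject H₀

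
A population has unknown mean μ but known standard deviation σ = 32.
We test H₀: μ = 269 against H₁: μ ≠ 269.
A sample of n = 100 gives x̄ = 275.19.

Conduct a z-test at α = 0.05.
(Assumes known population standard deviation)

Standard error: SE = σ/√n = 32/√100 = 3.2000
z-statistic: z = (x̄ - μ₀)/SE = (275.19 - 269)/3.2000 = 1.9344
Critical value: ±1.960
p-value = 0.0531
Decision: fail to reject H₀

Answer: z = 1.9344, fail to reject H₀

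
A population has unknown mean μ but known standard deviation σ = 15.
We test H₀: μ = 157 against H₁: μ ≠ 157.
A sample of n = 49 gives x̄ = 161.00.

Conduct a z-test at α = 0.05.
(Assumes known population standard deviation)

Standard error: SE = σ/√n = 15/√49 = 2.1429
z-statistic: z = (x̄ - μ₀)/SE = (161.00 - 157)/2.1429 = 1.8666
Critical value: ±1.960
p-value = 0.0620
Decision: fail to reject H₀

Answer: z = 1.8666, fail to reject H₀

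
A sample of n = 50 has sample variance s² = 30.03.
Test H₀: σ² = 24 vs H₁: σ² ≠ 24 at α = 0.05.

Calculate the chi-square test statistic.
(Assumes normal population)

Answer: χ² = 61.3113, fail to reject H₀

Derivation:
df = n - 1 = 49
χ² = (n-1)s²/σ₀² = 49×30.03/24 = 61.3113
Critical values: χ²_{0.975,49} = 31.555, χ²_{0.025,49} = 70.222
Rejection region: χ² < 31.555 or χ² > 70.222
Decision: fail to reject H₀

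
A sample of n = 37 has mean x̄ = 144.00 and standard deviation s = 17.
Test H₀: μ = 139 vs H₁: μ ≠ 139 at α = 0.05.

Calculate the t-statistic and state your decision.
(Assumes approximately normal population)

df = n - 1 = 36
SE = s/√n = 17/√37 = 2.7948
t = (x̄ - μ₀)/SE = (144.00 - 139)/2.7948 = 1.7890
Critical value: t_{0.025,36} = ±2.028
p-value ≈ 0.0820
Decision: fail to reject H₀

Answer: t = 1.7890, fail to reject H₀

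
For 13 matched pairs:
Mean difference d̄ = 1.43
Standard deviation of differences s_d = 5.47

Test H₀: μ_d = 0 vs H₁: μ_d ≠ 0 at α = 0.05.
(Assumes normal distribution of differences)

df = n - 1 = 12
SE = s_d/√n = 5.47/√13 = 1.5171
t = d̄/SE = 1.43/1.5171 = 0.9426
Critical value: t_{0.025,12} = ±2.179
p-value ≈ 0.3645
Decision: fail to reject H₀

Answer: t = 0.9426, fail to reject H₀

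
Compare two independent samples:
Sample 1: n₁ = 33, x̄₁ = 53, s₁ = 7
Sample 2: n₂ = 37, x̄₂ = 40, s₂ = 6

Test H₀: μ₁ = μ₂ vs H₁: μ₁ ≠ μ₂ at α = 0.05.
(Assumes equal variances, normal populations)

Pooled variance: s²_p = [32×7² + 36×6²]/(68) = 42.1176
s_p = 6.4898
SE = s_p×√(1/n₁ + 1/n₂) = 6.4898×√(1/33 + 1/37) = 1.5539
t = (x̄₁ - x̄₂)/SE = (53 - 40)/1.5539 = 8.3660
df = 68, t-critical = ±1.995
Decision: reject H₀

Answer: t = 8.3660, reject H₀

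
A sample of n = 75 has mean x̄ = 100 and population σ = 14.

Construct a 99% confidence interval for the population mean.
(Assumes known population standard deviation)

Confidence level: 99%, α = 0.01
z_0.005 = 2.576
SE = σ/√n = 14/√75 = 1.6166
Margin of error = 2.576 × 1.6166 = 4.1644
CI: x̄ ± margin = 100 ± 4.1644
CI: (95.8356, 104.1644)

Answer: (95.8356, 104.1644)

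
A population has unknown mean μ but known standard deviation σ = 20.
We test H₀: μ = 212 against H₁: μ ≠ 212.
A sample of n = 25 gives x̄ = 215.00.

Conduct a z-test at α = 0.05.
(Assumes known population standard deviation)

Standard error: SE = σ/√n = 20/√25 = 4.0000
z-statistic: z = (x̄ - μ₀)/SE = (215.00 - 212)/4.0000 = 0.7500
Critical value: ±1.960
p-value = 0.4533
Decision: fail to reject H₀

Answer: z = 0.7500, fail to reject H₀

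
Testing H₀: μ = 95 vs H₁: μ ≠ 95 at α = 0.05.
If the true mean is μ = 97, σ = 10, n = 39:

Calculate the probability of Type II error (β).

Answer: β ≈ 0.7608

Derivation:
SE = σ/√n = 10/√39 = 1.6013
Critical values: μ₀ ± z_0.025×SE = 95 ± 1.960×1.6013
Acceptance region: (91.8615, 98.1385)
Under H₁ (μ = 97): z_high = (98.1385 - 97)/1.6013 = 0.7110, z_low = (91.8615 - 97)/1.6013 = -3.2090
β = P(not reject | H₁) = Φ(0.7110) - Φ(-3.2090) ≈ 0.7608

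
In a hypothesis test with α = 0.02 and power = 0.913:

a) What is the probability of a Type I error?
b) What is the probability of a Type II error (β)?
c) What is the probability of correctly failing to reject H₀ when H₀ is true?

Answer: a) 0.02, b) 0.087, c) 0.98

Derivation:
a) Type I error probability = α = 0.02
b) Power = P(reject H₀ | H₁ true) = 1 - β = 0.913, so Type II error probability = β = 1 - Power = 0.087
c) P(fail to reject H₀ | H₀ true) = 1 - α = 0.98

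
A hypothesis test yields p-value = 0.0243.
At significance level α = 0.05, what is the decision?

Compare p-value to α:
0.0243 < 0.05
Decision: reject H₀

Answer: reject H₀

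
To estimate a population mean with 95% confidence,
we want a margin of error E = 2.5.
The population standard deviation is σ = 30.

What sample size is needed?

Answer: n = 554

Derivation:
z_0.025 = 1.960
n = (z×σ/E)² = (1.960×30/2.5)²
n = 553.1904
Round up: n = 554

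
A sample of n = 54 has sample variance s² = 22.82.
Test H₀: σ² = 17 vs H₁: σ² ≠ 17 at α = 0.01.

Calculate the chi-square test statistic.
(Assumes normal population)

df = n - 1 = 53
χ² = (n-1)s²/σ₀² = 53×22.82/17 = 71.1447
Critical values: χ²_{0.995,53} = 30.230, χ²_{0.005,53} = 83.253
Rejection region: χ² < 30.230 or χ² > 83.253
Decision: fail to reject H₀

Answer: χ² = 71.1447, fail to reject H₀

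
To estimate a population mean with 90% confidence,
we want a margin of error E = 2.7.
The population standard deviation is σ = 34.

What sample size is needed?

Answer: n = 430

Derivation:
z_0.05 = 1.645
n = (z×σ/E)² = (1.645×34/2.7)²
n = 429.1036
Round up: n = 430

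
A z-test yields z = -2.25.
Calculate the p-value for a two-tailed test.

Answer: p-value ≈ 0.0244

Derivation:
For z = -2.25:
p = 2×P(Z > |-2.25|) = 2×(1 - Φ(2.25)) = 0.0244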